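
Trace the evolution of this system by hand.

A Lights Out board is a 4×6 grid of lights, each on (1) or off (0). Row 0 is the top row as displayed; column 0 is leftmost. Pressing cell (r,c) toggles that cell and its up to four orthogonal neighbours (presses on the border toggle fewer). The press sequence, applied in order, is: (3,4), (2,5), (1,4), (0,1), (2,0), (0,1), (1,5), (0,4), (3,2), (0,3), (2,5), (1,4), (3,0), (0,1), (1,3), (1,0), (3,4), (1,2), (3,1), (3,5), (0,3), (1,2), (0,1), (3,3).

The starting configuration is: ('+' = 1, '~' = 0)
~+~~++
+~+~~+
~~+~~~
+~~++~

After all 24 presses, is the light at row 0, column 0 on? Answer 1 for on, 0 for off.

1

t=0: ~+~~++
+~+~~+
~~+~~~
+~~++~
t=1: ~+~~++
+~+~~+
~~+~+~
+~~~~+
t=2: ~+~~++
+~+~~~
~~+~~+
+~~~~~
t=3: ~+~~~+
+~++++
~~+~++
+~~~~~
t=4: +~+~~+
++++++
~~+~++
+~~~~~
t=5: +~+~~+
~+++++
+++~++
~~~~~~
t=6: ~+~~~+
~~++++
+++~++
~~~~~~
t=7: ~+~~~~
~~++~~
+++~+~
~~~~~~
t=8: ~+~+++
~~+++~
+++~+~
~~~~~~
t=9: ~+~+++
~~+++~
++~~+~
~+++~~
t=10: ~++~~+
~~+~+~
++~~+~
~+++~~
t=11: ~++~~+
~~+~++
++~~~+
~+++~+
t=12: ~++~++
~~++~~
++~~++
~+++~+
t=13: ~++~++
~~++~~
~+~~++
+~++~+
t=14: +~~~++
~+++~~
~+~~++
+~++~+
t=15: +~~+++
~+~~+~
~+~+++
+~++~+
t=16: ~~~+++
+~~~+~
++~+++
+~++~+
t=17: ~~~+++
+~~~+~
++~+~+
+~+~+~
t=18: ~~++++
+++++~
++++~+
+~+~+~
t=19: ~~++++
+++++~
+~++~+
~+~~+~
t=20: ~~++++
+++++~
+~++~~
~+~~~+
t=21: ~~~~~+
+++~+~
+~++~~
~+~~~+
t=22: ~~+~~+
+~~++~
+~~+~~
~+~~~+
t=23: ++~~~+
++~++~
+~~+~~
~+~~~+
t=24: ++~~~+
++~++~
+~~~~~
~+++++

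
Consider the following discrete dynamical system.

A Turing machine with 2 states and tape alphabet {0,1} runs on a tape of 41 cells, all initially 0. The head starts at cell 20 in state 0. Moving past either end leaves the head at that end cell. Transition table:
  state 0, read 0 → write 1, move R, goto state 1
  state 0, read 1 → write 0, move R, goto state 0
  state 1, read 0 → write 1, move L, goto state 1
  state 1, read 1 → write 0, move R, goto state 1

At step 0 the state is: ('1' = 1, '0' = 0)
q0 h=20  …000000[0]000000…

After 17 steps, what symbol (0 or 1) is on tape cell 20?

[0] q0 h=20  …000000[0]000000…
[1] q1 h=21  …000001[0]000000…
[2] q1 h=20  …000000[1]100000…
[3] q1 h=21  …000000[1]000000…
[4] q1 h=22  …000000[0]000000…
[5] q1 h=21  …000000[0]100000…
[6] q1 h=20  …000000[0]110000…
[7] q1 h=19  …000000[0]111000…
[8] q1 h=18  …000000[0]111100…
[9] q1 h=17  …000000[0]111110…
[10] q1 h=16  …000000[0]111111…
[11] q1 h=15  …000000[0]111111…
[12] q1 h=14  …000000[0]111111…
[13] q1 h=13  …000000[0]111111…
[14] q1 h=12  …000000[0]111111…
[15] q1 h=11  …000000[0]111111…
[16] q1 h=10  …000000[0]111111…
[17] q1 h= 9  …000000[0]111111…

1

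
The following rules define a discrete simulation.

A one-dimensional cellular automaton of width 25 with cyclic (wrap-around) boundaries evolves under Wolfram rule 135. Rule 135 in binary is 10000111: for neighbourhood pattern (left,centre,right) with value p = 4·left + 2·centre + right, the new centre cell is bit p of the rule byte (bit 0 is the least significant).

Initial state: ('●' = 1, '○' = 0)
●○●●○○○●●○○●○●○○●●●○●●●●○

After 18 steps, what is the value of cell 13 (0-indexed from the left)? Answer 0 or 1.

gen 0: ●○●●○○○●●○○●○●○○●●●○●●●●○
gen 1: ●○○○○●●○○○●●○●○●○●○○○●●○○
gen 2: ●○●●●○○○●●○○○●○●○●○●●○○○●
gen 3: ○○○●○○●●○○○●●●○●○●○○○○●●○
gen 4: ●●●●○●○○○●●○●○○●○●○●●●○○○
gen 5: ○●●○○●○●●○○○●○●●○●○○●○○●●
gen 6: ○○○○●●○○○○●●●○○○○●○●●○●○○
gen 7: ●●●●○○○●●●○●○○●●●●○○○○●○●
gen 8: ●●●○○●●○●○○●○●○●●○○●●●●○○
gen 9: ○●○○●○○○●○●●○●○○○○●○●●○○●
gen 10: ○●○●●○●●●○○○○●○●●●●○○○○●●
gen 11: ○●○○○○○●○○●●●●○○●●○○●●●○○
gen 12: ●●○●●●●●○●○●●○○●○○○●○●○○●
gen 13: ●○○○●●●○○●○○○○●●○●●●○●○●○
gen 14: ●○●●○●○○●●○●●●○○○○●○○●○●○
gen 15: ●○○○○●○●○○○○●○○●●●●○●●○●○
gen 16: ●○●●●●○●○●●●●○●○●●○○○○○●○
gen 17: ●○○●●○○●○○●●○○●○○○○●●●●●○
gen 18: ●○●○○○●●○●○○○●●○●●●○●●●○○

1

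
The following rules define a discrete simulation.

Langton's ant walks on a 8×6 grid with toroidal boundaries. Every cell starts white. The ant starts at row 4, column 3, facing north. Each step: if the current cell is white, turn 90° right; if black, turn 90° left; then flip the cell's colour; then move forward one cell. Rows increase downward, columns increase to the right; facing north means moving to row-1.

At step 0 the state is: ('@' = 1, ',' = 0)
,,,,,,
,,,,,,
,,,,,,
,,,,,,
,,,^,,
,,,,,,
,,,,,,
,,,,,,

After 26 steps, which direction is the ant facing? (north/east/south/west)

k=0  ,,,,,,
,,,,,,
,,,,,,
,,,,,,
,,,^,,
,,,,,,
,,,,,,
,,,,,,
k=1  ,,,,,,
,,,,,,
,,,,,,
,,,,,,
,,,@>,
,,,,,,
,,,,,,
,,,,,,
k=2  ,,,,,,
,,,,,,
,,,,,,
,,,,,,
,,,@@,
,,,,v,
,,,,,,
,,,,,,
k=3  ,,,,,,
,,,,,,
,,,,,,
,,,,,,
,,,@@,
,,,<@,
,,,,,,
,,,,,,
k=4  ,,,,,,
,,,,,,
,,,,,,
,,,,,,
,,,^@,
,,,@@,
,,,,,,
,,,,,,
k=5  ,,,,,,
,,,,,,
,,,,,,
,,,,,,
,,<,@,
,,,@@,
,,,,,,
,,,,,,
k=6  ,,,,,,
,,,,,,
,,,,,,
,,^,,,
,,@,@,
,,,@@,
,,,,,,
,,,,,,
k=7  ,,,,,,
,,,,,,
,,,,,,
,,@>,,
,,@,@,
,,,@@,
,,,,,,
,,,,,,
k=8  ,,,,,,
,,,,,,
,,,,,,
,,@@,,
,,@v@,
,,,@@,
,,,,,,
,,,,,,
k=9  ,,,,,,
,,,,,,
,,,,,,
,,@@,,
,,<@@,
,,,@@,
,,,,,,
,,,,,,
k=10  ,,,,,,
,,,,,,
,,,,,,
,,@@,,
,,,@@,
,,v@@,
,,,,,,
,,,,,,
k=11  ,,,,,,
,,,,,,
,,,,,,
,,@@,,
,,,@@,
,<@@@,
,,,,,,
,,,,,,
k=12  ,,,,,,
,,,,,,
,,,,,,
,,@@,,
,^,@@,
,@@@@,
,,,,,,
,,,,,,
k=13  ,,,,,,
,,,,,,
,,,,,,
,,@@,,
,@>@@,
,@@@@,
,,,,,,
,,,,,,
k=14  ,,,,,,
,,,,,,
,,,,,,
,,@@,,
,@@@@,
,@v@@,
,,,,,,
,,,,,,
k=15  ,,,,,,
,,,,,,
,,,,,,
,,@@,,
,@@@@,
,@,>@,
,,,,,,
,,,,,,
k=16  ,,,,,,
,,,,,,
,,,,,,
,,@@,,
,@@^@,
,@,,@,
,,,,,,
,,,,,,
k=17  ,,,,,,
,,,,,,
,,,,,,
,,@@,,
,@<,@,
,@,,@,
,,,,,,
,,,,,,
k=18  ,,,,,,
,,,,,,
,,,,,,
,,@@,,
,@,,@,
,@v,@,
,,,,,,
,,,,,,
k=19  ,,,,,,
,,,,,,
,,,,,,
,,@@,,
,@,,@,
,<@,@,
,,,,,,
,,,,,,
k=20  ,,,,,,
,,,,,,
,,,,,,
,,@@,,
,@,,@,
,,@,@,
,v,,,,
,,,,,,
k=21  ,,,,,,
,,,,,,
,,,,,,
,,@@,,
,@,,@,
,,@,@,
<@,,,,
,,,,,,
k=22  ,,,,,,
,,,,,,
,,,,,,
,,@@,,
,@,,@,
^,@,@,
@@,,,,
,,,,,,
k=23  ,,,,,,
,,,,,,
,,,,,,
,,@@,,
,@,,@,
@>@,@,
@@,,,,
,,,,,,
k=24  ,,,,,,
,,,,,,
,,,,,,
,,@@,,
,@,,@,
@@@,@,
@v,,,,
,,,,,,
k=25  ,,,,,,
,,,,,,
,,,,,,
,,@@,,
,@,,@,
@@@,@,
@,>,,,
,,,,,,
k=26  ,,,,,,
,,,,,,
,,,,,,
,,@@,,
,@,,@,
@@@,@,
@,@,,,
,,v,,,

south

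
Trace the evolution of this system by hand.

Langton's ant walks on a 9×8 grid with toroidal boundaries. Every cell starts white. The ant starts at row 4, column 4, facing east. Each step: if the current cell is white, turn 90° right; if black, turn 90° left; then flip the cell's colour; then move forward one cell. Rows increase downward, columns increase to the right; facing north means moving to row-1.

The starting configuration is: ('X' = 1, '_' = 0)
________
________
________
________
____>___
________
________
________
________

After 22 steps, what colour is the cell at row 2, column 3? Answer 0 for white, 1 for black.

k=0  ________
________
________
________
____>___
________
________
________
________
k=1  ________
________
________
________
____X___
____v___
________
________
________
k=2  ________
________
________
________
____X___
___<X___
________
________
________
k=3  ________
________
________
________
___^X___
___XX___
________
________
________
k=4  ________
________
________
________
___X>___
___XX___
________
________
________
k=5  ________
________
________
____^___
___X____
___XX___
________
________
________
k=6  ________
________
________
____X>__
___X____
___XX___
________
________
________
k=7  ________
________
________
____XX__
___X_v__
___XX___
________
________
________
k=8  ________
________
________
____XX__
___X<X__
___XX___
________
________
________
k=9  ________
________
________
____^X__
___XXX__
___XX___
________
________
________
k=10  ________
________
________
___<_X__
___XXX__
___XX___
________
________
________
k=11  ________
________
___^____
___X_X__
___XXX__
___XX___
________
________
________
k=12  ________
________
___X>___
___X_X__
___XXX__
___XX___
________
________
________
k=13  ________
________
___XX___
___XvX__
___XXX__
___XX___
________
________
________
k=14  ________
________
___XX___
___<XX__
___XXX__
___XX___
________
________
________
k=15  ________
________
___XX___
____XX__
___vXX__
___XX___
________
________
________
k=16  ________
________
___XX___
____XX__
____>X__
___XX___
________
________
________
k=17  ________
________
___XX___
____^X__
_____X__
___XX___
________
________
________
k=18  ________
________
___XX___
___<_X__
_____X__
___XX___
________
________
________
k=19  ________
________
___^X___
___X_X__
_____X__
___XX___
________
________
________
k=20  ________
________
__<_X___
___X_X__
_____X__
___XX___
________
________
________
k=21  ________
__^_____
__X_X___
___X_X__
_____X__
___XX___
________
________
________
k=22  ________
__X>____
__X_X___
___X_X__
_____X__
___XX___
________
________
________

0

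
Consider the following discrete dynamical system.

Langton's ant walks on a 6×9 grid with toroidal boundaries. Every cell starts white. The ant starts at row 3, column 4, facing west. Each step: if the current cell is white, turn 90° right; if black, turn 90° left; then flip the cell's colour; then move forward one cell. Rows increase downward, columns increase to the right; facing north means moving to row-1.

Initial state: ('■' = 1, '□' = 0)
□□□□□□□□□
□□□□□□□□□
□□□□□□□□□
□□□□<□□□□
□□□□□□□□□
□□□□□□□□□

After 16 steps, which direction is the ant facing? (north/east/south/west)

west

t=0: □□□□□□□□□
□□□□□□□□□
□□□□□□□□□
□□□□<□□□□
□□□□□□□□□
□□□□□□□□□
t=1: □□□□□□□□□
□□□□□□□□□
□□□□^□□□□
□□□□■□□□□
□□□□□□□□□
□□□□□□□□□
t=2: □□□□□□□□□
□□□□□□□□□
□□□□■>□□□
□□□□■□□□□
□□□□□□□□□
□□□□□□□□□
t=3: □□□□□□□□□
□□□□□□□□□
□□□□■■□□□
□□□□■v□□□
□□□□□□□□□
□□□□□□□□□
t=4: □□□□□□□□□
□□□□□□□□□
□□□□■■□□□
□□□□<■□□□
□□□□□□□□□
□□□□□□□□□
t=5: □□□□□□□□□
□□□□□□□□□
□□□□■■□□□
□□□□□■□□□
□□□□v□□□□
□□□□□□□□□
t=6: □□□□□□□□□
□□□□□□□□□
□□□□■■□□□
□□□□□■□□□
□□□<■□□□□
□□□□□□□□□
t=7: □□□□□□□□□
□□□□□□□□□
□□□□■■□□□
□□□^□■□□□
□□□■■□□□□
□□□□□□□□□
t=8: □□□□□□□□□
□□□□□□□□□
□□□□■■□□□
□□□■>■□□□
□□□■■□□□□
□□□□□□□□□
t=9: □□□□□□□□□
□□□□□□□□□
□□□□■■□□□
□□□■■■□□□
□□□■v□□□□
□□□□□□□□□
t=10: □□□□□□□□□
□□□□□□□□□
□□□□■■□□□
□□□■■■□□□
□□□■□>□□□
□□□□□□□□□
t=11: □□□□□□□□□
□□□□□□□□□
□□□□■■□□□
□□□■■■□□□
□□□■□■□□□
□□□□□v□□□
t=12: □□□□□□□□□
□□□□□□□□□
□□□□■■□□□
□□□■■■□□□
□□□■□■□□□
□□□□<■□□□
t=13: □□□□□□□□□
□□□□□□□□□
□□□□■■□□□
□□□■■■□□□
□□□■^■□□□
□□□□■■□□□
t=14: □□□□□□□□□
□□□□□□□□□
□□□□■■□□□
□□□■■■□□□
□□□■■>□□□
□□□□■■□□□
t=15: □□□□□□□□□
□□□□□□□□□
□□□□■■□□□
□□□■■^□□□
□□□■■□□□□
□□□□■■□□□
t=16: □□□□□□□□□
□□□□□□□□□
□□□□■■□□□
□□□■<□□□□
□□□■■□□□□
□□□□■■□□□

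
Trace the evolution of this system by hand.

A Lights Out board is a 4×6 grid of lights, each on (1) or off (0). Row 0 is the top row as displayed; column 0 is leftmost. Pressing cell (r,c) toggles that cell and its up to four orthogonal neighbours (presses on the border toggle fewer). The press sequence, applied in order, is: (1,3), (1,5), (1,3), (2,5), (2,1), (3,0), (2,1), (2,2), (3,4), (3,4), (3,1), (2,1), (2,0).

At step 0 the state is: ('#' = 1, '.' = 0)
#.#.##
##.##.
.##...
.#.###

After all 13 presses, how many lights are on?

13

[0] #.#.##
##.##.
.##...
.#.###
[1] #.####
###...
.###..
.#.###
[2] #.###.
###.##
.###.#
.#.###
[3] #.#.#.
##.#.#
.##..#
.#.###
[4] #.#.#.
##.#..
.##.#.
.#.##.
[5] #.#.#.
#..#..
#...#.
...##.
[6] #.#.#.
#..#..
....#.
##.##.
[7] #.#.#.
##.#..
###.#.
#..##.
[8] #.#.#.
####..
#..##.
#.###.
[9] #.#.#.
####..
#..#..
#.#..#
[10] #.#.#.
####..
#..##.
#.###.
[11] #.#.#.
####..
##.##.
.#.##.
[12] #.#.#.
#.##..
..###.
...##.
[13] #.#.#.
..##..
#####.
#..##.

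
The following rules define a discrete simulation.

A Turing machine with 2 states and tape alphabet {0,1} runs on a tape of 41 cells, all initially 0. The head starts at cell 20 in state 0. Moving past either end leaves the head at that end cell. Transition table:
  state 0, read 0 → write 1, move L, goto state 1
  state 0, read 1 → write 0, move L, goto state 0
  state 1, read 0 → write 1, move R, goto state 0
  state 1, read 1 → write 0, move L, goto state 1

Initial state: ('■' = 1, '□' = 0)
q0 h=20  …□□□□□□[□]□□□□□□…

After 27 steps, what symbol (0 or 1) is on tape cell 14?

0

t=0: q0 h=20  …□□□□□□[□]□□□□□□…
t=1: q1 h=19  …□□□□□□[□]■□□□□□…
t=2: q0 h=20  …□□□□□■[■]□□□□□□…
t=3: q0 h=19  …□□□□□□[■]□□□□□□…
t=4: q0 h=18  …□□□□□□[□]□□□□□□…
t=5: q1 h=17  …□□□□□□[□]■□□□□□…
t=6: q0 h=18  …□□□□□■[■]□□□□□□…
t=7: q0 h=17  …□□□□□□[■]□□□□□□…
t=8: q0 h=16  …□□□□□□[□]□□□□□□…
t=9: q1 h=15  …□□□□□□[□]■□□□□□…
t=10: q0 h=16  …□□□□□■[■]□□□□□□…
t=11: q0 h=15  …□□□□□□[■]□□□□□□…
t=12: q0 h=14  …□□□□□□[□]□□□□□□…
t=13: q1 h=13  …□□□□□□[□]■□□□□□…
t=14: q0 h=14  …□□□□□■[■]□□□□□□…
t=15: q0 h=13  …□□□□□□[■]□□□□□□…
t=16: q0 h=12  …□□□□□□[□]□□□□□□…
t=17: q1 h=11  …□□□□□□[□]■□□□□□…
t=18: q0 h=12  …□□□□□■[■]□□□□□□…
t=19: q0 h=11  …□□□□□□[■]□□□□□□…
t=20: q0 h=10  …□□□□□□[□]□□□□□□…
t=21: q1 h= 9  …□□□□□□[□]■□□□□□…
t=22: q0 h=10  …□□□□□■[■]□□□□□□…
t=23: q0 h= 9  …□□□□□□[■]□□□□□□…
t=24: q0 h= 8  …□□□□□□[□]□□□□□□…
t=25: q1 h= 7  …□□□□□□[□]■□□□□□…
t=26: q0 h= 8  …□□□□□■[■]□□□□□□…
t=27: q0 h= 7  …□□□□□□[■]□□□□□□…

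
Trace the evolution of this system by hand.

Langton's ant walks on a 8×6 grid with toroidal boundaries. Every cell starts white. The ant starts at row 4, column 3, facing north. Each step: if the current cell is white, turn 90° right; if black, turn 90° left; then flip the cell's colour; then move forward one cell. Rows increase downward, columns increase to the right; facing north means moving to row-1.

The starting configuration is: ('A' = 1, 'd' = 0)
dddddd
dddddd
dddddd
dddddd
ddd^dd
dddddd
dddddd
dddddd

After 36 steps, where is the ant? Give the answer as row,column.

0) dddddd
dddddd
dddddd
dddddd
ddd^dd
dddddd
dddddd
dddddd
1) dddddd
dddddd
dddddd
dddddd
dddA>d
dddddd
dddddd
dddddd
2) dddddd
dddddd
dddddd
dddddd
dddAAd
ddddvd
dddddd
dddddd
3) dddddd
dddddd
dddddd
dddddd
dddAAd
ddd<Ad
dddddd
dddddd
4) dddddd
dddddd
dddddd
dddddd
ddd^Ad
dddAAd
dddddd
dddddd
5) dddddd
dddddd
dddddd
dddddd
dd<dAd
dddAAd
dddddd
dddddd
6) dddddd
dddddd
dddddd
dd^ddd
ddAdAd
dddAAd
dddddd
dddddd
7) dddddd
dddddd
dddddd
ddA>dd
ddAdAd
dddAAd
dddddd
dddddd
8) dddddd
dddddd
dddddd
ddAAdd
ddAvAd
dddAAd
dddddd
dddddd
9) dddddd
dddddd
dddddd
ddAAdd
dd<AAd
dddAAd
dddddd
dddddd
10) dddddd
dddddd
dddddd
ddAAdd
dddAAd
ddvAAd
dddddd
dddddd
11) dddddd
dddddd
dddddd
ddAAdd
dddAAd
d<AAAd
dddddd
dddddd
12) dddddd
dddddd
dddddd
ddAAdd
d^dAAd
dAAAAd
dddddd
dddddd
13) dddddd
dddddd
dddddd
ddAAdd
dA>AAd
dAAAAd
dddddd
dddddd
14) dddddd
dddddd
dddddd
ddAAdd
dAAAAd
dAvAAd
dddddd
dddddd
15) dddddd
dddddd
dddddd
ddAAdd
dAAAAd
dAd>Ad
dddddd
dddddd
16) dddddd
dddddd
dddddd
ddAAdd
dAA^Ad
dAddAd
dddddd
dddddd
17) dddddd
dddddd
dddddd
ddAAdd
dA<dAd
dAddAd
dddddd
dddddd
18) dddddd
dddddd
dddddd
ddAAdd
dAddAd
dAvdAd
dddddd
dddddd
19) dddddd
dddddd
dddddd
ddAAdd
dAddAd
d<AdAd
dddddd
dddddd
20) dddddd
dddddd
dddddd
ddAAdd
dAddAd
ddAdAd
dvdddd
dddddd
21) dddddd
dddddd
dddddd
ddAAdd
dAddAd
ddAdAd
<Adddd
dddddd
22) dddddd
dddddd
dddddd
ddAAdd
dAddAd
^dAdAd
AAdddd
dddddd
23) dddddd
dddddd
dddddd
ddAAdd
dAddAd
A>AdAd
AAdddd
dddddd
24) dddddd
dddddd
dddddd
ddAAdd
dAddAd
AAAdAd
Avdddd
dddddd
25) dddddd
dddddd
dddddd
ddAAdd
dAddAd
AAAdAd
Ad>ddd
dddddd
26) dddddd
dddddd
dddddd
ddAAdd
dAddAd
AAAdAd
AdAddd
ddvddd
27) dddddd
dddddd
dddddd
ddAAdd
dAddAd
AAAdAd
AdAddd
d<Addd
28) dddddd
dddddd
dddddd
ddAAdd
dAddAd
AAAdAd
A^Addd
dAAddd
29) dddddd
dddddd
dddddd
ddAAdd
dAddAd
AAAdAd
AA>ddd
dAAddd
30) dddddd
dddddd
dddddd
ddAAdd
dAddAd
AA^dAd
AAdddd
dAAddd
31) dddddd
dddddd
dddddd
ddAAdd
dAddAd
A<ddAd
AAdddd
dAAddd
32) dddddd
dddddd
dddddd
ddAAdd
dAddAd
AdddAd
Avdddd
dAAddd
33) dddddd
dddddd
dddddd
ddAAdd
dAddAd
AdddAd
Ad>ddd
dAAddd
34) dddddd
dddddd
dddddd
ddAAdd
dAddAd
AdddAd
AdAddd
dAvddd
35) dddddd
dddddd
dddddd
ddAAdd
dAddAd
AdddAd
AdAddd
dAd>dd
36) dddvdd
dddddd
dddddd
ddAAdd
dAddAd
AdddAd
AdAddd
dAdAdd

0,3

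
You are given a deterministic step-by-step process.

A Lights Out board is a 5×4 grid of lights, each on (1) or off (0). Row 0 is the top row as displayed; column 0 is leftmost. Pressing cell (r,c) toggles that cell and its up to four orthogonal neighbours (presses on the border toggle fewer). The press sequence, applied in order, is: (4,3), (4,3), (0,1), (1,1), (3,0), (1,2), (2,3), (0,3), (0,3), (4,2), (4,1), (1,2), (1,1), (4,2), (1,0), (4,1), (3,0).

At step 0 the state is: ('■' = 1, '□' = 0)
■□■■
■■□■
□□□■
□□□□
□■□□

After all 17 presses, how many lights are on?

t=0: ■□■■
■■□■
□□□■
□□□□
□■□□
t=1: ■□■■
■■□■
□□□■
□□□■
□■■■
t=2: ■□■■
■■□■
□□□■
□□□□
□■□□
t=3: □■□■
■□□■
□□□■
□□□□
□■□□
t=4: □□□■
□■■■
□■□■
□□□□
□■□□
t=5: □□□■
□■■■
■■□■
■■□□
■■□□
t=6: □□■■
□□□□
■■■■
■■□□
■■□□
t=7: □□■■
□□□■
■■□□
■■□■
■■□□
t=8: □□□□
□□□□
■■□□
■■□■
■■□□
t=9: □□■■
□□□■
■■□□
■■□■
■■□□
t=10: □□■■
□□□■
■■□□
■■■■
■□■■
t=11: □□■■
□□□■
■■□□
■□■■
□■□■
t=12: □□□■
□■■□
■■■□
■□■■
□■□■
t=13: □■□■
■□□□
■□■□
■□■■
□■□■
t=14: □■□■
■□□□
■□■□
■□□■
□□■□
t=15: ■■□■
□■□□
□□■□
■□□■
□□■□
t=16: ■■□■
□■□□
□□■□
■■□■
■■□□
t=17: ■■□■
□■□□
■□■□
□□□■
□■□□

8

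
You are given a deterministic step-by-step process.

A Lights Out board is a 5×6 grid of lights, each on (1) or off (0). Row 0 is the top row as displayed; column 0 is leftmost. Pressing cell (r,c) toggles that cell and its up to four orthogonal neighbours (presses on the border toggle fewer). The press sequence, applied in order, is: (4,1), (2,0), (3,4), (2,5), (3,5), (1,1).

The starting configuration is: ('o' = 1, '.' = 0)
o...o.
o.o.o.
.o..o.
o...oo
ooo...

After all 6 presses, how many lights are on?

15

0) o...o.
o.o.o.
.o..o.
o...oo
ooo...
1) o...o.
o.o.o.
.o..o.
oo..oo
......
2) o...o.
..o.o.
o...o.
.o..oo
......
3) o...o.
..o.o.
o.....
.o.o..
....o.
4) o...o.
..o.oo
o...oo
.o.o.o
....o.
5) o...o.
..o.oo
o...o.
.o.oo.
....oo
6) oo..o.
oo..oo
oo..o.
.o.oo.
....oo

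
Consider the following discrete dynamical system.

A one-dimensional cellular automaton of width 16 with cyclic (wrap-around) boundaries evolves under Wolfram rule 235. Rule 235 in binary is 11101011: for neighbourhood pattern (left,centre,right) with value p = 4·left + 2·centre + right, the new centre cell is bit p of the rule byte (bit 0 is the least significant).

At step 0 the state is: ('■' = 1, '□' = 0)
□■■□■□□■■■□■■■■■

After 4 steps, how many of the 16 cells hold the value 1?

16

0) □■■□■□□■■■□■■■■■
1) ■■■■□□■■■■■■■■■■
2) ■■■■□■■■■■■■■■■■
3) ■■■■■■■■■■■■■■■■
4) ■■■■■■■■■■■■■■■■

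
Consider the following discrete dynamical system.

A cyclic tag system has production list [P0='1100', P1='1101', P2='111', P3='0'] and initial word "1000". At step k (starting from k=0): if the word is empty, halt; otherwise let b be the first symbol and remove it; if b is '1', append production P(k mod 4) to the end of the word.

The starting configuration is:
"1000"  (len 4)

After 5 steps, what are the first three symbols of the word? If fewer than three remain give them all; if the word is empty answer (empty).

100

gen 0: "1000"  (len 4)
gen 1: "0001100"  (len 7)
gen 2: "001100"  (len 6)
gen 3: "01100"  (len 5)
gen 4: "1100"  (len 4)
gen 5: "1001100"  (len 7)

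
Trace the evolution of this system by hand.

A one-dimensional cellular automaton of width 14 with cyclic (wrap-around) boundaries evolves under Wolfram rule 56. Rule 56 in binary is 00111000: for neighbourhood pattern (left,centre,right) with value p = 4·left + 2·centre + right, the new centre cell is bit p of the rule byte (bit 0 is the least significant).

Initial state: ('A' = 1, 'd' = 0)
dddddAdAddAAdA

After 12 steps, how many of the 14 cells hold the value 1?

5

step 0: dddddAdAddAAdA
step 1: AdddddAdAdAdAd
step 2: dAdddddAdAdAdA
step 3: AdAdddddAdAdAd
step 4: dAdAdddddAdAdA
step 5: AdAdAdddddAdAd
step 6: dAdAdAdddddAdA
step 7: AdAdAdAdddddAd
step 8: dAdAdAdAdddddA
step 9: AdAdAdAdAddddd
step 10: dAdAdAdAdAdddd
step 11: ddAdAdAdAdAddd
step 12: dddAdAdAdAdAdd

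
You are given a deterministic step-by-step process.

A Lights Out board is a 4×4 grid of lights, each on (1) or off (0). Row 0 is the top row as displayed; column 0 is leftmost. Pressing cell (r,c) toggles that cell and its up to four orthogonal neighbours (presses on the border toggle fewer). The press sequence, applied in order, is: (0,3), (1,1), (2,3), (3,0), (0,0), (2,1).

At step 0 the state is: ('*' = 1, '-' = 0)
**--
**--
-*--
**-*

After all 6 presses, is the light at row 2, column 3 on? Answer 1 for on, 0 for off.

step 0: **--
**--
-*--
**-*
step 1: ****
**-*
-*--
**-*
step 2: *-**
--**
----
**-*
step 3: *-**
--*-
--**
**--
step 4: *-**
--*-
*-**
----
step 5: -***
*-*-
*-**
----
step 6: -***
***-
-*-*
-*--

1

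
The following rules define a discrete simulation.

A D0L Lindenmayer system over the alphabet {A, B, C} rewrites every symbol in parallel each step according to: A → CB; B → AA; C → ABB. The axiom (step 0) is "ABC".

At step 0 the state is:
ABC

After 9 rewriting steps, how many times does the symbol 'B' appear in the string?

gen 0: ABC
gen 1: CBAAABB
gen 2: ABBAACBCBCBAAAA
gen 3: CBAAAACBCBABBAAABBAAABBAACBCBCBCB
gen 4: ABBAACBCBCBCBABBAAABBAACBAAAACBCBCBAAAACBCBCBAAAACBCBABBAAABBAAABBAAABBAA
gen 5: CBAAAACBCBABBAAABBAAABBAAABBAACBAAAACBCBCBAAAACBCBABBAACBC…CBCBCBCBABBAAABBAACBAAAACBCBCBAAAACBCBCBAAAACBCBCBAAAACBCB  (len 159)
gen 6: ABBAACBCBCBCBABBAAABBAACBAAAACBCBCBAAAACBCBCBAAAACBCBCBAAA…CBABBAAABBAAABBAACBCBCBCBABBAAABBAAABBAACBCBCBCBABBAAABBAA  (len 351)
gen 7: CBAAAACBCBABBAAABBAAABBAAABBAACBAAAACBCBCBAAAACBCBABBAACBC…AAAACBCBCBAAAACBCBABBAAABBAAABBAAABBAACBAAAACBCBCBAAAACBCB  (len 769)
gen 8: ABBAACBCBCBCBABBAAABBAACBAAAACBCBCBAAAACBCBCBAAAACBCBCBAAA…CBCBAAAACBCBABBAACBCBCBCBABBAAABBAAABBAACBCBCBCBABBAAABBAA  (len 1689)
gen 9: CBAAAACBCBABBAAABBAAABBAAABBAACBAAAACBCBCBAAAACBCBABBAACBC…AAAACBCBCBAAAACBCBABBAAABBAAABBAAABBAACBAAAACBCBCBAAAACBCB  (len 3711)

1387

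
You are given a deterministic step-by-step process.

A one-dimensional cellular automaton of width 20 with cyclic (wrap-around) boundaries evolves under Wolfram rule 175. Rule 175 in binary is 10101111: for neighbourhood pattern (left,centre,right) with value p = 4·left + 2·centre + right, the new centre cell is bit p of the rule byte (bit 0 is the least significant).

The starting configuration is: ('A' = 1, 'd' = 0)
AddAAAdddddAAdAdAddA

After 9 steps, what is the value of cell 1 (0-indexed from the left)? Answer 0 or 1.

0) AddAAAdddddAAdAdAddA
1) ddAAAddAAAAAdAAAAdAA
2) dAAAddAAAAAdAAAAdAAd
3) AAAddAAAAAdAAAAdAAdd
4) AAddAAAAAdAAAAdAAddA
5) AddAAAAAdAAAAdAAddAA
6) ddAAAAAdAAAAdAAddAAA
7) dAAAAAdAAAAdAAddAAAd
8) AAAAAdAAAAdAAddAAAdd
9) AAAAdAAAAdAAddAAAddA

1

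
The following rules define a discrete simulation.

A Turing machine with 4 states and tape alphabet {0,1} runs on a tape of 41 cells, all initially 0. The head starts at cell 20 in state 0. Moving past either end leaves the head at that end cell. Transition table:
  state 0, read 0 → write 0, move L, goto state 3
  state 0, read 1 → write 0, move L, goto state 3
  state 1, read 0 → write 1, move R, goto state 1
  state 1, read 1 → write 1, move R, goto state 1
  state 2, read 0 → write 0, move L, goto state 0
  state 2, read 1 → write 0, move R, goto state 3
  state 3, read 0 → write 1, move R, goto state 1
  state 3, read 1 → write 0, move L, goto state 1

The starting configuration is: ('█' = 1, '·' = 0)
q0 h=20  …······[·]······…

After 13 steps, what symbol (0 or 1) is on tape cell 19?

1

step 0: q0 h=20  …······[·]······…
step 1: q3 h=19  …······[·]······…
step 2: q1 h=20  …·····█[·]······…
step 3: q1 h=21  …····██[·]······…
step 4: q1 h=22  …···███[·]······…
step 5: q1 h=23  …··████[·]······…
step 6: q1 h=24  …·█████[·]······…
step 7: q1 h=25  …██████[·]······…
step 8: q1 h=26  …██████[·]······…
step 9: q1 h=27  …██████[·]······…
step 10: q1 h=28  …██████[·]······…
step 11: q1 h=29  …██████[·]······…
step 12: q1 h=30  …██████[·]······…
step 13: q1 h=31  …██████[·]······…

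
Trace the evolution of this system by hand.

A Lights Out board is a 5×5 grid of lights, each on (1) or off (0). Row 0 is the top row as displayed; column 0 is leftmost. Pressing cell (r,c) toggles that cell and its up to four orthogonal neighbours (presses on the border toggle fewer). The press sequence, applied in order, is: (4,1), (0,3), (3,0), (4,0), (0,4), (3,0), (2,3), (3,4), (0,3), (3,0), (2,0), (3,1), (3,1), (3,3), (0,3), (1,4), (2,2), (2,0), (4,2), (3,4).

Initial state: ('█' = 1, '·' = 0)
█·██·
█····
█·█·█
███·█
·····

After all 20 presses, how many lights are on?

0) █·██·
█····
█·█·█
███·█
·····
1) █·██·
█····
█·█·█
█·█·█
███··
2) █···█
█··█·
█·█·█
█·█·█
███··
3) █···█
█··█·
··█·█
·██·█
·██··
4) █···█
█··█·
··█·█
███·█
█·█··
5) █··█·
█··██
··█·█
███·█
█·█··
6) █··█·
█··██
█·█·█
··█·█
··█··
7) █··█·
█···█
█··█·
··███
··█··
8) █··█·
█···█
█··██
··█··
··█·█
9) █·█·█
█··██
█··██
··█··
··█·█
10) █·█·█
█··██
···██
███··
█·█·█
11) █·█·█
···██
██·██
·██··
█·█·█
12) █·█·█
···██
█··██
█····
███·█
13) █·█·█
···██
██·██
·██··
█·█·█
14) █·█·█
···██
██··█
·█·██
█·███
15) █··█·
····█
██··█
·█·██
█·███
16) █··██
···█·
██···
·█·██
█·███
17) █··██
··██·
█·██·
·████
█·███
18) █··██
█·██·
·███·
█████
█·███
19) █··██
█·██·
·███·
██·██
██··█
20) █··██
█·██·
·████
██···
██···

14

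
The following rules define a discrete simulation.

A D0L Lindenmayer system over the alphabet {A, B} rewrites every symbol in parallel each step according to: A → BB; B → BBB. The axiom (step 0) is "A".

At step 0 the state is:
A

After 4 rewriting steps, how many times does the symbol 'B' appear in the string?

0) A
1) BB
2) BBBBBB
3) BBBBBBBBBBBBBBBBBB
4) BBBBBBBBBBBBBBBBBBBBBBBBBBBBBBBBBBBBBBBBBBBBBBBBBBBBBB

54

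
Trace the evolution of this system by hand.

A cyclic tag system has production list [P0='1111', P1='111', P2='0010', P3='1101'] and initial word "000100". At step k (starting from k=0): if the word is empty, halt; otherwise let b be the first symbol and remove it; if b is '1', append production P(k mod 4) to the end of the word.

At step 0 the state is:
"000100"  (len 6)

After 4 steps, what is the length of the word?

step 0: "000100"  (len 6)
step 1: "00100"  (len 5)
step 2: "0100"  (len 4)
step 3: "100"  (len 3)
step 4: "001101"  (len 6)

6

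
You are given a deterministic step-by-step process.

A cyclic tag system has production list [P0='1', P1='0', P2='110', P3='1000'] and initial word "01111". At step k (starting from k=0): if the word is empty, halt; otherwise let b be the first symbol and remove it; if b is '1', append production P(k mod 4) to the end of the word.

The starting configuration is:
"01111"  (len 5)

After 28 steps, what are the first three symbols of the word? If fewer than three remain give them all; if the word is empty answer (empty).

[0] "01111"  (len 5)
[1] "1111"  (len 4)
[2] "1110"  (len 4)
[3] "110110"  (len 6)
[4] "101101000"  (len 9)
[5] "011010001"  (len 9)
[6] "11010001"  (len 8)
[7] "1010001110"  (len 10)
[8] "0100011101000"  (len 13)
[9] "100011101000"  (len 12)
[10] "000111010000"  (len 12)
[11] "00111010000"  (len 11)
[12] "0111010000"  (len 10)
[13] "111010000"  (len 9)
[14] "110100000"  (len 9)
[15] "10100000110"  (len 11)
[16] "01000001101000"  (len 14)
[17] "1000001101000"  (len 13)
[18] "0000011010000"  (len 13)
[19] "000011010000"  (len 12)
[20] "00011010000"  (len 11)
[21] "0011010000"  (len 10)
[22] "011010000"  (len 9)
[23] "11010000"  (len 8)
[24] "10100001000"  (len 11)
[25] "01000010001"  (len 11)
[26] "1000010001"  (len 10)
[27] "000010001110"  (len 12)
[28] "00010001110"  (len 11)

000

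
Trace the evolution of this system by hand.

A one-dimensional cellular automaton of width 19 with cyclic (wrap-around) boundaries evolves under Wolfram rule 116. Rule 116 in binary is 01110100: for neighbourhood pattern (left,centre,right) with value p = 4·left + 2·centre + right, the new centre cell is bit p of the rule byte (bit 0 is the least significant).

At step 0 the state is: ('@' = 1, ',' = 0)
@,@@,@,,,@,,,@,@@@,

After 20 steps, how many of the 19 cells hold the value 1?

8

gen 0: @,@@,@,,,@,,,@,@@@,
gen 1: @@,@@@@,,@@,,@@,,@@
gen 2: ,@@,,,@@,,@@,,@@,,,
gen 3: ,,@@,,,@@,,@@,,@@,,
gen 4: ,,,@@,,,@@,,@@,,@@,
gen 5: ,,,,@@,,,@@,,@@,,@@
gen 6: @,,,,@@,,,@@,,@@,,@
gen 7: @@,,,,@@,,,@@,,@@,,
gen 8: ,@@,,,,@@,,,@@,,@@,
gen 9: ,,@@,,,,@@,,,@@,,@@
gen 10: @,,@@,,,,@@,,,@@,,@
gen 11: @@,,@@,,,,@@,,,@@,,
gen 12: ,@@,,@@,,,,@@,,,@@,
gen 13: ,,@@,,@@,,,,@@,,,@@
gen 14: @,,@@,,@@,,,,@@,,,@
gen 15: @@,,@@,,@@,,,,@@,,,
gen 16: ,@@,,@@,,@@,,,,@@,,
gen 17: ,,@@,,@@,,@@,,,,@@,
gen 18: ,,,@@,,@@,,@@,,,,@@
gen 19: @,,,@@,,@@,,@@,,,,@
gen 20: @@,,,@@,,@@,,@@,,,,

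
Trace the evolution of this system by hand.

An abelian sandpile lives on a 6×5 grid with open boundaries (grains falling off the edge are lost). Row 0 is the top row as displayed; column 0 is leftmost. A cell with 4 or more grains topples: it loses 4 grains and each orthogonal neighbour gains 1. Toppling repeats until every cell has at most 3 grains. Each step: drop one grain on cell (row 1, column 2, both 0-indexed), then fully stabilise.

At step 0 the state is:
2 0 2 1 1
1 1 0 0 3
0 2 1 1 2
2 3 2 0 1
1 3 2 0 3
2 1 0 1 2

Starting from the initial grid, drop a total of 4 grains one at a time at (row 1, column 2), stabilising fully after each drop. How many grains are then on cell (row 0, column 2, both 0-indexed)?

[0] 2 0 2 1 1
1 1 0 0 3
0 2 1 1 2
2 3 2 0 1
1 3 2 0 3
2 1 0 1 2
[1] 2 0 2 1 1
1 1 1 0 3
0 2 1 1 2
2 3 2 0 1
1 3 2 0 3
2 1 0 1 2
[2] 2 0 2 1 1
1 1 2 0 3
0 2 1 1 2
2 3 2 0 1
1 3 2 0 3
2 1 0 1 2
[3] 2 0 2 1 1
1 1 3 0 3
0 2 1 1 2
2 3 2 0 1
1 3 2 0 3
2 1 0 1 2
[4] 2 0 3 1 1
1 2 0 1 3
0 2 2 1 2
2 3 2 0 1
1 3 2 0 3
2 1 0 1 2

3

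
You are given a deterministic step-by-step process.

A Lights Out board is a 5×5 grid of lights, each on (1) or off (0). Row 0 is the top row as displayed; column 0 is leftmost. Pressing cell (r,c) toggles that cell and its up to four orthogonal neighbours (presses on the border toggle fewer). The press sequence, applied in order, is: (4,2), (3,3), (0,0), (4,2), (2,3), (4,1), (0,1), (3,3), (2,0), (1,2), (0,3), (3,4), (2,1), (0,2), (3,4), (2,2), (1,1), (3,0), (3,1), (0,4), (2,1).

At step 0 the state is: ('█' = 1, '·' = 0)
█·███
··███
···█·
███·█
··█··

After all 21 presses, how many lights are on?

12

step 0: █·███
··███
···█·
███·█
··█··
step 1: █·███
··███
···█·
██··█
·█·█·
step 2: █·███
··███
·····
████·
·█···
step 3: ·████
█·███
·····
████·
·█···
step 4: ·████
█·███
·····
██·█·
··██·
step 5: ·████
█·█·█
··███
██···
··██·
step 6: ·████
█·█·█
··███
█····
██·█·
step 7: █··██
███·█
··███
█····
██·█·
step 8: █··██
███·█
··█·█
█·███
██···
step 9: █··██
·██·█
███·█
··███
██···
step 10: █·███
···██
██··█
··███
██···
step 11: █····
····█
██··█
··███
██···
step 12: █····
····█
██···
··█··
██··█
step 13: █····
·█··█
··█··
·██··
██··█
step 14: ████·
·██·█
··█··
·██··
██··█
step 15: ████·
·██·█
··█·█
·████
██···
step 16: ████·
·█··█
·█·██
·█·██
██···
step 17: █·██·
█·█·█
···██
·█·██
██···
step 18: █·██·
█·█·█
█··██
█··██
·█···
step 19: █·██·
█·█·█
██·██
·████
·····
step 20: █·█·█
█·█··
██·██
·████
·····
step 21: █·█·█
███··
··███
··███
·····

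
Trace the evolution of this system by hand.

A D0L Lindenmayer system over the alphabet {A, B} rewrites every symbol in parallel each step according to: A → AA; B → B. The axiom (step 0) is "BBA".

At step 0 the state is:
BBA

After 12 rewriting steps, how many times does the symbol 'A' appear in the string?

gen 0: BBA
gen 1: BBAA
gen 2: BBAAAA
gen 3: BBAAAAAAAA
gen 4: BBAAAAAAAAAAAAAAAA
gen 5: BBAAAAAAAAAAAAAAAAAAAAAAAAAAAAAAAA
gen 6: BBAAAAAAAAAAAAAAAAAAAAAAAAAAAAAAAAAAAAAAAAAAAAAAAAAAAAAAAAAAAAAAAA
gen 7: BBAAAAAAAAAAAAAAAAAAAAAAAAAAAAAAAAAAAAAAAAAAAAAAAAAAAAAAAA…AAAAAAAAAAAAAAAAAAAAAAAAAAAAAAAAAAAAAAAAAAAAAAAAAAAAAAAAAA  (len 130)
gen 8: BBAAAAAAAAAAAAAAAAAAAAAAAAAAAAAAAAAAAAAAAAAAAAAAAAAAAAAAAA…AAAAAAAAAAAAAAAAAAAAAAAAAAAAAAAAAAAAAAAAAAAAAAAAAAAAAAAAAA  (len 258)
gen 9: BBAAAAAAAAAAAAAAAAAAAAAAAAAAAAAAAAAAAAAAAAAAAAAAAAAAAAAAAA…AAAAAAAAAAAAAAAAAAAAAAAAAAAAAAAAAAAAAAAAAAAAAAAAAAAAAAAAAA  (len 514)
gen 10: BBAAAAAAAAAAAAAAAAAAAAAAAAAAAAAAAAAAAAAAAAAAAAAAAAAAAAAAAA…AAAAAAAAAAAAAAAAAAAAAAAAAAAAAAAAAAAAAAAAAAAAAAAAAAAAAAAAAA  (len 1026)
gen 11: BBAAAAAAAAAAAAAAAAAAAAAAAAAAAAAAAAAAAAAAAAAAAAAAAAAAAAAAAA…AAAAAAAAAAAAAAAAAAAAAAAAAAAAAAAAAAAAAAAAAAAAAAAAAAAAAAAAAA  (len 2050)
gen 12: BBAAAAAAAAAAAAAAAAAAAAAAAAAAAAAAAAAAAAAAAAAAAAAAAAAAAAAAAA…AAAAAAAAAAAAAAAAAAAAAAAAAAAAAAAAAAAAAAAAAAAAAAAAAAAAAAAAAA  (len 4098)

4096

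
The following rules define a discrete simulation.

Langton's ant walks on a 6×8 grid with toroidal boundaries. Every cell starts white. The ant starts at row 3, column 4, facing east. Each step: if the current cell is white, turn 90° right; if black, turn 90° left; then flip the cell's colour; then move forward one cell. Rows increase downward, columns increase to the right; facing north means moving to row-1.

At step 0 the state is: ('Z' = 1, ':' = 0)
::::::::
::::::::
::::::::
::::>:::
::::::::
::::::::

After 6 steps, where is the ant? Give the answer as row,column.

2,5

k=0  ::::::::
::::::::
::::::::
::::>:::
::::::::
::::::::
k=1  ::::::::
::::::::
::::::::
::::Z:::
::::v:::
::::::::
k=2  ::::::::
::::::::
::::::::
::::Z:::
:::<Z:::
::::::::
k=3  ::::::::
::::::::
::::::::
:::^Z:::
:::ZZ:::
::::::::
k=4  ::::::::
::::::::
::::::::
:::Z>:::
:::ZZ:::
::::::::
k=5  ::::::::
::::::::
::::^:::
:::Z::::
:::ZZ:::
::::::::
k=6  ::::::::
::::::::
::::Z>::
:::Z::::
:::ZZ:::
::::::::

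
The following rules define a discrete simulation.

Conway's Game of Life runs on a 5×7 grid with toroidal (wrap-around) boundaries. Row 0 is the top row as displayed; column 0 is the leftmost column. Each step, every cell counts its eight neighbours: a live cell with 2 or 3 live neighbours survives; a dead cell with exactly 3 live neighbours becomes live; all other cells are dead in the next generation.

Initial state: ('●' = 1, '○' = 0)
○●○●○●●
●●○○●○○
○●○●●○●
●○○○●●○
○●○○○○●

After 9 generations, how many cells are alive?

[0] ○●○●○●●
●●○○●○○
○●○●●○●
●○○○●●○
○●○○○○●
[1] ○●○○●●●
○●○○○○○
○●●●○○●
○●●●●○○
○●●○○○○
[2] ○●○○○●○
○●○●●○●
○○○○●○○
○○○○●○○
○○○○○○○
[3] ●○●○●●○
●○●●●○○
○○○○●○○
○○○○○○○
○○○○○○○
[4] ○○●○●●●
○○●○○○●
○○○○●○○
○○○○○○○
○○○○○○○
[5] ○○○●○●●
○○○○●○●
○○○○○○○
○○○○○○○
○○○○○●○
[6] ○○○○○○●
○○○○●○●
○○○○○○○
○○○○○○○
○○○○●●●
[7] ●○○○●○●
○○○○○●○
○○○○○○○
○○○○○●○
○○○○○●●
[8] ●○○○●○○
○○○○○●●
○○○○○○○
○○○○○●●
●○○○●○○
[9] ●○○○●○○
○○○○○●●
○○○○○○○
○○○○○●●
●○○○●○○

8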